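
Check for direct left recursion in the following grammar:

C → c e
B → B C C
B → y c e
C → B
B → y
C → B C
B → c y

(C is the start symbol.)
C → c e: starts with c
B → B C C: LEFT RECURSIVE (starts with B)
B → y c e: starts with y
C → B: starts with B
B → y: starts with y
C → B C: starts with B
B → c y: starts with c

The grammar has direct left recursion on: B.

Answer: Yes, B is left-recursive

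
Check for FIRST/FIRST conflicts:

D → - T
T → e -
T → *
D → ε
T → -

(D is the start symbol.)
No FIRST/FIRST conflicts.

A FIRST/FIRST conflict occurs when two productions N → α and N → β for the same non-terminal have FIRST(α) ∩ FIRST(β) ≠ ∅ (with ε ∈ FIRST of a nullable right-hand side, so two nullable alternatives also conflict).

Productions for D:
  D → - T: FIRST = { '-' }
  D → ε: FIRST = { ε }
Productions for T:
  T → e -: FIRST = { 'e' }
  T → *: FIRST = { '*' }
  T → -: FIRST = { '-' }

All alternatives of each non-terminal have pairwise disjoint FIRST sets.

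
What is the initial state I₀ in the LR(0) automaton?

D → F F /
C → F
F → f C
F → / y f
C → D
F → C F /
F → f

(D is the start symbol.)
First, augment the grammar with D' → D
I₀ = CLOSURE({ [D' → . D] }):
  [D' → . D] has the dot before D: add [D → . F F /]
  [D → . F F /] has the dot before F: add [F → . f C], [F → . / y f], [F → . C F /], [F → . f]
  [F → . C F /] has the dot before C: add [C → . F], [C → . D]
No further items can be added.

I₀ = { [C → . D], [C → . F], [D → . F F /], [D' → . D], [F → . / y f], [F → . C F /], [F → . f C], [F → . f] }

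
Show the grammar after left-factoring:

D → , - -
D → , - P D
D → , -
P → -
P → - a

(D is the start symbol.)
D → , - D'
D' → -
D' → P D
D' → ε
P → - P'
P' → ε
P' → a

Left-factoring transforms A → αβ₁ | αβ₂ into A → αA' and A' → β₁ | β₂
(α is the longest common prefix among the alternatives). Repeat until
no nonterminal has two alternatives with a common prefix.

Round 1: D has alternatives sharing prefix ', -'. Introduce D': D → , - D'
  Add: D' → -
  Add: D' → P D
  Add: D' → ε

Round 2: P has alternatives sharing prefix '-'. Introduce P': P → - P'
  Add: P' → ε
  Add: P' → a

No remaining common prefixes — done.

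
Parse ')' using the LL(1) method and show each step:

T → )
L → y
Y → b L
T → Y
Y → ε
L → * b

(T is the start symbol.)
Stack is shown with the top on the left.

Stack  Input  Action
--------------------
T $    ) $    output T → )
) $    ) $    match ')'
$      $      accept

The string is accepted.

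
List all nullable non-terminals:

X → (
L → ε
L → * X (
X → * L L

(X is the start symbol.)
{ 'L' }

A non-terminal is nullable if it can derive ε (the empty string): either it has an ε-production, or it has a production whose right-hand side consists entirely of nullable non-terminals.

ε-productions: L → ε
So L is immediately nullable.
No further non-terminal can be added: every production for the remaining non-terminals contains a terminal or a non-nullable non-terminal.
Nullable = { 'L' }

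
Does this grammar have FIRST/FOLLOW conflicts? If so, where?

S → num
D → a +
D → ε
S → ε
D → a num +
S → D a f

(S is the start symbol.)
Nullable non-terminals: D, S.
FIRST sets used below: FIRST(D) = { 'a', ε }

D: nullable alternative(s) D → ε; FOLLOW(D) = { 'a' }
  D → a +: FIRST \ {ε} = { 'a' } — overlaps FOLLOW(D) on { 'a' }: CONFLICT
  D → ε: FIRST \ {ε} = { } — this is the only nullable alternative, skip
  D → a num +: FIRST \ {ε} = { 'a' } — overlaps FOLLOW(D) on { 'a' }: CONFLICT

S: nullable alternative(s) S → ε; FOLLOW(S) = { $ }
  S → num: FIRST \ {ε} = { 'num' } — disjoint from FOLLOW(S)
  S → ε: FIRST \ {ε} = { } — this is the only nullable alternative, skip
  S → D a f: FIRST \ {ε} = { 'a' } — disjoint from FOLLOW(S)

So the grammar has 2 FIRST/FOLLOW conflicts (marked CONFLICT above).

Answer: Yes. D → a '+' with FOLLOW(D) on { 'a' }; D → a num '+' with FOLLOW(D) on { 'a' }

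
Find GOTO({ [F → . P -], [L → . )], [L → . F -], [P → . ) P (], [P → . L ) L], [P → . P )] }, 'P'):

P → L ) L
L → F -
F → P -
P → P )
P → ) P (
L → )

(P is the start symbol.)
{ [F → P . -], [P → P . )] }

GOTO(I, 'P') = CLOSURE({ [A → αX.β] : [A → α.Xβ] ∈ I, X = 'P' })

Items with dot before 'P', with the dot advanced:
  [F → . P -] → [F → P . -]
  [P → . P )] → [P → P . )]
Closure adds nothing (no advanced item has the dot before a non-terminal).

GOTO = { [F → P . -], [P → P . )] }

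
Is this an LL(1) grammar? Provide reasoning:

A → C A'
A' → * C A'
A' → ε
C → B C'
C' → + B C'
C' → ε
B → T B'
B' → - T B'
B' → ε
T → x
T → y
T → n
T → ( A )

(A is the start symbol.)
A grammar is LL(1) if for each non-terminal N with multiple productions, the predict sets of those productions are pairwise disjoint, where PREDICT(N → α) = (FIRST(α) \ {ε}) ∪ (FOLLOW(N) if α ⇒* ε).

Relevant sets:
  FOLLOW(A') = { $, ')' }
  FOLLOW(C') = { $, ')', '*' }
  FOLLOW(B') = { $, ')', '*', '+' }

For A':
  PREDICT(A' → '*' C A') = { '*' }
  PREDICT(A' → ε) = { $, ')' }
For C':
  PREDICT(C' → '+' B C') = { '+' }
  PREDICT(C' → ε) = { $, ')', '*' }
For B':
  PREDICT(B' → '-' T B') = { '-' }
  PREDICT(B' → ε) = { $, ')', '*', '+' }
For T:
  PREDICT(T → x) = { 'x' }
  PREDICT(T → y) = { 'y' }
  PREDICT(T → n) = { 'n' }
  PREDICT(T → '(' A ')') = { '(' }
A, C, B have a single production, so nothing to check there.

All predict sets are disjoint. The grammar IS LL(1).

Answer: Yes, the grammar is LL(1).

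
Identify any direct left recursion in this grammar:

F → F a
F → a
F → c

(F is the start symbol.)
F → F a: LEFT RECURSIVE (starts with F)
F → a: starts with a
F → c: starts with c

The grammar has direct left recursion on: F.

Answer: Yes, F is left-recursive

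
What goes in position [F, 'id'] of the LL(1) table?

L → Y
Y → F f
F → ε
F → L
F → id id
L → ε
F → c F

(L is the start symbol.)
F → L, F → id id

To find M[F, 'id'], we find productions for F where 'id' is in the predict set (PREDICT(N → α) = (FIRST(α) \ {ε}) ∪ (FOLLOW(N) if α ⇒* ε)).

Relevant sets:
  FIRST(L) = { 'c', 'f', 'id', ε }
  FOLLOW(F) = { 'f' }

F → ε: PREDICT = { 'f' }
F → L: PREDICT = { 'c', 'f', 'id' }
  'id' is in predict set, so this production goes in M[F, 'id']
F → id id: PREDICT = { 'id' }
  'id' is in predict set, so this production goes in M[F, 'id']
F → c F: PREDICT = { 'c' }

M[F, 'id'] = F → L, F → id id  (a multiply-defined cell — the grammar is not LL(1))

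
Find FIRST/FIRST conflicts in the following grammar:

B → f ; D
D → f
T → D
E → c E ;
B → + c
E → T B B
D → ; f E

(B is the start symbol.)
No FIRST/FIRST conflicts.

A FIRST/FIRST conflict occurs when two productions N → α and N → β for the same non-terminal have FIRST(α) ∩ FIRST(β) ≠ ∅ (with ε ∈ FIRST of a nullable right-hand side, so two nullable alternatives also conflict).

FIRST sets of the non-terminals at (or reachable through a nullable prefix from) the front of some alternative:
  FIRST(T) = { ';', 'f' }

Productions for B:
  B → f ; D: FIRST = { 'f' }
  B → + c: FIRST = { '+' }
Productions for D:
  D → f: FIRST = { 'f' }
  D → ; f E: FIRST = { ';' }
Productions for E:
  E → c E ;: FIRST = { 'c' }
  E → T B B: FIRST = { ';', 'f' }
T has only one production, so no FIRST/FIRST conflict is possible there.

All alternatives of each non-terminal have pairwise disjoint FIRST sets.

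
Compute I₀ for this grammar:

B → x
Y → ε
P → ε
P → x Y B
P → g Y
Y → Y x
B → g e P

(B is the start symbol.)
First, augment the grammar with B' → B
I₀ = CLOSURE({ [B' → . B] }):
  [B' → . B] has the dot before B: add [B → . x], [B → . g e P]
No further items can be added.

I₀ = { [B → . g e P], [B → . x], [B' → . B] }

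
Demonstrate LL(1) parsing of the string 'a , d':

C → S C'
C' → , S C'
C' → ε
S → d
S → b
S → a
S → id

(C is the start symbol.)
Stack is shown with the top on the left.

Stack     Input    Action
-------------------------
C $       a , d $  output C → S C'
S C' $    a , d $  output S → a
a C' $    a , d $  match 'a'
C' $      , d $    output C' → , S C'
, S C' $  , d $    match ','
S C' $    d $      output S → d
d C' $    d $      match 'd'
C' $      $        output C' → ε
$         $        accept

The string is accepted.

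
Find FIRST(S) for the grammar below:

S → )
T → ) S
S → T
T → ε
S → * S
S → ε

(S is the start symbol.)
FIRST sets of the other non-terminals involved (by the same procedure, iterated to a fixed point):
  FIRST(T) = { ')', ε }

From S → ):
  - ')' is a terminal: add ')' and stop
From S → T:
  - T is a non-terminal: add FIRST(T) \ {ε} = { ')' }
    T is nullable and nothing follows, so the whole right-hand side can vanish: ε ∈ FIRST(S)
From S → * S:
  - '*' is a terminal: add '*' and stop
From S → ε:
  - ε-production, so ε ∈ FIRST(S)

Collecting: FIRST(S) = { ')', '*', ε }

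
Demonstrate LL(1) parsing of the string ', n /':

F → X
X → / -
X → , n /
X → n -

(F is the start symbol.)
LL(1) parsing maintains a stack (initially the start symbol over $) and the input. At each step: if the stack top is a terminal, match it against the current input token; if it is a non-terminal N, replace it with the RHS of M[N, lookahead] (the unique production whose predict set contains the lookahead).

Stack is shown with the top on the left.

Stack    Input    Action
------------------------
F $      , n / $  output F → X
X $      , n / $  output X → , n /
, n / $  , n / $  match ','
n / $    n / $    match 'n'
/ $      / $      match '/'
$        $        accept

The string is accepted.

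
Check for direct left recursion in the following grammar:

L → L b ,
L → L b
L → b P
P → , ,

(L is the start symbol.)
Yes, L is left-recursive

L → L b ,: LEFT RECURSIVE (starts with L)
L → L b: LEFT RECURSIVE (starts with L)
L → b P: starts with b
P → , ,: starts with ','

The grammar has direct left recursion on: L.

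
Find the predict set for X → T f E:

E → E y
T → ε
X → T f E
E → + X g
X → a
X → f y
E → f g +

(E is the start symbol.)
{ 'f' }

PREDICT(X → T f E) = (FIRST(RHS) \ {ε}) ∪ (FOLLOW(X) if ε ∈ FIRST(RHS), i.e. RHS ⇒* ε)
FIRST(T) = { ε }
FIRST(T f E) = { 'f' }
ε ∉ FIRST(T f E), so FOLLOW(X) is not added.
PREDICT(X → T f E) = { 'f' }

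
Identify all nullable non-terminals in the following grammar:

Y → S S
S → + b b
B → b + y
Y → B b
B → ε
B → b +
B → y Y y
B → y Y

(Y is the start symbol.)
ε-productions: B → ε
So B is immediately nullable.
No further non-terminal can be added: every production for the remaining non-terminals contains a terminal or a non-nullable non-terminal.
Nullable = { 'B' }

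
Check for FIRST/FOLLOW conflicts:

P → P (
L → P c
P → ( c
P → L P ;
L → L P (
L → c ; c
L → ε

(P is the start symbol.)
A FIRST/FOLLOW conflict occurs when a non-terminal N has a nullable alternative N → β (β ⇒* ε) and another alternative N → α with FIRST(α) ∩ FOLLOW(N) ≠ ∅: on such a lookahead the parser cannot decide between expanding α and letting N vanish via β.

Nullable non-terminals: L.
FIRST sets used below: FIRST(P) = { '(', 'c' }, FIRST(L) = { '(', 'c', ε }

L: nullable alternative(s) L → ε; FOLLOW(L) = { '(', 'c' }
  L → P c: FIRST \ {ε} = { '(', 'c' } — overlaps FOLLOW(L) on { '(', 'c' }: CONFLICT
  L → L P (: FIRST \ {ε} = { '(', 'c' } — overlaps FOLLOW(L) on { '(', 'c' }: CONFLICT
  L → c ; c: FIRST \ {ε} = { 'c' } — overlaps FOLLOW(L) on { 'c' }: CONFLICT
  L → ε: FIRST \ {ε} = { } — this is the only nullable alternative, skip

P has no nullable alternative, so no FIRST/FOLLOW check is needed there.

So the grammar has 3 FIRST/FOLLOW conflicts (marked CONFLICT above).

Answer: Yes. L → P c with FOLLOW(L) on { '(', 'c' }; L → L P '(' with FOLLOW(L) on { '(', 'c' }; L → c ';' c with FOLLOW(L) on { 'c' }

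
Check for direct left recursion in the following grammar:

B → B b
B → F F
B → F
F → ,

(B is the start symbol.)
Yes, B is left-recursive

B → B b: LEFT RECURSIVE (starts with B)
B → F F: starts with F
B → F: starts with F
F → ,: starts with ','

The grammar has direct left recursion on: B.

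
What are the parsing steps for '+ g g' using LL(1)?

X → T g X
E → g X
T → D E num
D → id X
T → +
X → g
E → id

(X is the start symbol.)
LL(1) parsing maintains a stack (initially the start symbol over $) and the input. At each step: if the stack top is a terminal, match it against the current input token; if it is a non-terminal N, replace it with the RHS of M[N, lookahead] (the unique production whose predict set contains the lookahead).

Stack is shown with the top on the left.

Stack    Input    Action
------------------------
X $      + g g $  output X → T g X
T g X $  + g g $  output T → +
+ g X $  + g g $  match '+'
g X $    g g $    match 'g'
X $      g $      output X → g
g $      g $      match 'g'
$        $        accept

The string is accepted.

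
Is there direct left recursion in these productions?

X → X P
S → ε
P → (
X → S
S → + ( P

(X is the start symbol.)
Yes, X is left-recursive

Direct left recursion occurs when N → N α for some non-terminal N (the right-hand side begins with the left-hand side itself).

X → X P: LEFT RECURSIVE (starts with X)
S → ε: starts with ε
P → (: starts with '('
X → S: starts with S
S → + ( P: starts with '+'

The grammar has direct left recursion on: X.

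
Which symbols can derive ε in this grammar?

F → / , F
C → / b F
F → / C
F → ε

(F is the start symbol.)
{ 'F' }

A non-terminal is nullable if it can derive ε (the empty string): either it has an ε-production, or it has a production whose right-hand side consists entirely of nullable non-terminals.

ε-productions: F → ε
So F is immediately nullable.
No further non-terminal can be added: every production for the remaining non-terminals contains a terminal or a non-nullable non-terminal.
Nullable = { 'F' }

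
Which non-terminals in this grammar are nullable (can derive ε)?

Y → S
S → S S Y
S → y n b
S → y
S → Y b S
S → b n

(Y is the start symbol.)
None

There are no ε-productions, so no non-terminal can derive ε.
No non-terminals are nullable.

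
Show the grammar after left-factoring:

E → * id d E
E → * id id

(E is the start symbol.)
E → * id E'
E' → d E
E' → id

Left-factoring transforms A → αβ₁ | αβ₂ into A → αA' and A' → β₁ | β₂
(α is the longest common prefix among the alternatives). Repeat until
no nonterminal has two alternatives with a common prefix.

Round 1: E has alternatives sharing prefix '* id'. Introduce E': E → * id E'
  Add: E' → d E
  Add: E' → id

No remaining common prefixes — done.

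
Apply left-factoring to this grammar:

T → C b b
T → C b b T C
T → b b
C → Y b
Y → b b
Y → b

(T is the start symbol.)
T → C b b T'
T' → ε
T' → T C
T → b b
C → Y b
Y → b Y'
Y' → b
Y' → ε

Left-factoring transforms A → αβ₁ | αβ₂ into A → αA' and A' → β₁ | β₂
(α is the longest common prefix among the alternatives). Repeat until
no nonterminal has two alternatives with a common prefix.

Round 1: T has alternatives sharing prefix 'C b b'. Introduce T': T → C b b T'
  Add: T' → ε
  Add: T' → T C

Round 2: Y has alternatives sharing prefix 'b'. Introduce Y': Y → b Y'
  Add: Y' → b
  Add: Y' → ε

No remaining common prefixes — done.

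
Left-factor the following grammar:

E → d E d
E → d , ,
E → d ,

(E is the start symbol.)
E → d E'
E' → E d
E' → , E''
E'' → ,
E'' → ε

Left-factoring transforms A → αβ₁ | αβ₂ into A → αA' and A' → β₁ | β₂
(α is the longest common prefix among the alternatives). Repeat until
no nonterminal has two alternatives with a common prefix.

Round 1: E has alternatives sharing prefix 'd'. Introduce E': E → d E'
  Add: E' → E d
  Add: E' → , ,
  Add: E' → ,

Round 2: E' has alternatives sharing prefix ','. Introduce E'': E' → , E''
  Add: E'' → ,
  Add: E'' → ε

No remaining common prefixes — done.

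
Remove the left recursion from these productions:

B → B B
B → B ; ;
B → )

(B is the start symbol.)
B → ) B'
B' → B B'
B' → ; ; B'
B' → ε

B is directly left-recursive. The standard transformation for
  A → A α₁ | ... | A α_m | β₁ | ... | β_n
is
  A  → β₁ A' | ... | β_n A'
  A' → α₁ A' | ... | α_m A' | ε

B → ) becomes B → ) B'
B → B B becomes B' → B B'
B → B ; ; becomes B' → ; ; B'
Add B' → ε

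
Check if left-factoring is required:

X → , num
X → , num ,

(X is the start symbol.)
Yes, X has productions with common prefix ', num'

Left-factoring is needed when two productions for the same non-terminal
share a common prefix on the right-hand side.

Productions for X:
  X → , num
  X → , num ,

Found common prefix ', num' in productions for X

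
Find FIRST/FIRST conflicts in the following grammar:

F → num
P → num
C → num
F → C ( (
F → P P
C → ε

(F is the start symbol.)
A FIRST/FIRST conflict occurs when two productions N → α and N → β for the same non-terminal have FIRST(α) ∩ FIRST(β) ≠ ∅ (with ε ∈ FIRST of a nullable right-hand side, so two nullable alternatives also conflict).

FIRST sets of the non-terminals at (or reachable through a nullable prefix from) the front of some alternative:
  FIRST(C) = { 'num', ε }
  FIRST(P) = { 'num' }

Productions for F:
  F → num: FIRST = { 'num' }
  F → C ( (: FIRST = { '(', 'num' }
  F → P P: FIRST = { 'num' }
Productions for C:
  C → num: FIRST = { 'num' }
  C → ε: FIRST = { ε }
P has only one production, so no FIRST/FIRST conflict is possible there.

Conflict for F: F → num and F → C ( (
  Overlap: { 'num' }
Conflict for F: F → num and F → P P
  Overlap: { 'num' }
Conflict for F: F → C ( ( and F → P P
  Overlap: { 'num' }

Answer: Yes. F → num / F → C '(' '(' on { 'num' }; F → num / F → P P on { 'num' }; F → C '(' '(' / F → P P on { 'num' }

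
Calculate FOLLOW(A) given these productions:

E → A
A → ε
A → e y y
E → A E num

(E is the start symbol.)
To compute FOLLOW(A), find every occurrence of A on a right-hand side N → α A β: add FIRST(β) \ {ε}, and if β is empty or nullable also add FOLLOW(N). Iterate to a fixed point.

In E → A: A is at the end, add FOLLOW(E)
In E → A E num: A is followed by E num, add FIRST(E num) \ {ε} = { 'e', 'num' }

The FOLLOW sets referred to above (computed the same way, to a fixed point):
  FOLLOW(E) = { $, 'num' }

Taking the union: FOLLOW(A) = { $, 'e', 'num' }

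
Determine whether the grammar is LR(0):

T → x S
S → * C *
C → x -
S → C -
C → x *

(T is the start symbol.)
A grammar is LR(0) if no state in the canonical LR(0) collection has:
  - both a shift item (dot before a terminal) and a complete item (shift-reduce conflict), or
  - two or more complete items (reduce-reduce conflict; the accept item [T' → T .] counts as a complete item here).

Augment with T' → T and build the canonical LR(0) collection (I0 = CLOSURE({[T' → . T]}), then GOTO on every symbol after a dot until no new states appear). It has 12 states:
  I0: { [T → . x S], [T' → . T] }  — shift
  I1: { [T' → T .] }  — accept
  I2: { [C → . x *], [C → . x -], [S → . * C *], [S → . C -], [T → x . S] }  — shift
  I3: { [C → . x *], [C → . x -], [S → * . C *] }  — shift
  I4: { [S → C . -] }  — shift
  I5: { [T → x S .] }  — reduce
  I6: { [C → x . *], [C → x . -] }  — shift
  I7: { [C → x * .] }  — reduce
  I8: { [C → x - .] }  — reduce
  I9: { [S → C - .] }  — reduce
  I10: { [S → * C . *] }  — shift
  I11: { [S → * C * .] }  — reduce

Every state is either a pure shift/goto state or contains exactly one complete item and nothing to shift — no conflicts. The grammar is LR(0).

Answer: Yes, the grammar is LR(0)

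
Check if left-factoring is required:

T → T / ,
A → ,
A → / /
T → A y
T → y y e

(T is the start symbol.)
Left-factoring is needed when two productions for the same non-terminal
share a common prefix on the right-hand side.

Productions for T:
  T → T / ,
  T → A y
  T → y y e
Productions for A:
  A → ,
  A → / /

No common prefixes found.

Answer: No, left-factoring is not needed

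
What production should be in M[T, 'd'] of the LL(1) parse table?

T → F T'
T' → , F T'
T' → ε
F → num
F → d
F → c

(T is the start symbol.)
T → F T'

To find M[T, 'd'], we find productions for T where 'd' is in the predict set (PREDICT(N → α) = (FIRST(α) \ {ε}) ∪ (FOLLOW(N) if α ⇒* ε)).

Relevant sets:
  FIRST(F) = { 'c', 'd', 'num' }

T → F T': PREDICT = { 'c', 'd', 'num' }
  'd' is in predict set, so this production goes in M[T, 'd']

M[T, 'd'] = T → F T'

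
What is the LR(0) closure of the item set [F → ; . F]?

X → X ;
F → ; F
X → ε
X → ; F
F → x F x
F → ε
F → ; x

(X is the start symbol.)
To compute CLOSURE, for each item [A → α.Bβ] where B is a non-terminal, add [B → .γ] for all productions B → γ; repeat for the newly added items until nothing changes.

Start with: [F → ; . F]
  [F → ; . F] has the dot before F: add [F → . ; F], [F → . x F x], [F → .], [F → . ; x]
No further items can be added.

CLOSURE = { [F → . ; F], [F → . ; x], [F → . x F x], [F → .], [F → ; . F] }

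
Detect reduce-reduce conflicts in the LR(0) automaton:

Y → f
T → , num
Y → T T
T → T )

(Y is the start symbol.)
Augment with Y' → Y and build the canonical LR(0) collection (I0 = CLOSURE({[Y' → . Y]}), then GOTO on every symbol after a dot until no new states appear). It has 8 states:
  I0: { [T → . , num], [T → . T )], [Y → . T T], [Y → . f], [Y' → . Y] }  — shift
  I1: { [T → , . num] }  — shift
  I2: { [T → . , num], [T → . T )], [T → T . )], [Y → T . T] }  — shift
  I3: { [Y' → Y .] }  — accept
  I4: { [Y → f .] }  — reduce
  I5: { [T → T ) .] }  — reduce
  I6: { [T → T . )], [Y → T T .] }  — shift, reduce
  I7: { [T → , num .] }  — reduce

No state contains more than one complete item.

Answer: No reduce-reduce conflicts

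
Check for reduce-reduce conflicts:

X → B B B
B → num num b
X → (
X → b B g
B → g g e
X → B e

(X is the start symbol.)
Augment with X' → X and build the canonical LR(0) collection (I0 = CLOSURE({[X' → . X]}), then GOTO on every symbol after a dot until no new states appear). It has 16 states:
  I0: { [B → . g g e], [B → . num num b], [X → . (], [X → . B B B], [X → . B e], [X → . b B g], [X' → . X] }  — shift
  I1: { [X → ( .] }  — reduce
  I2: { [B → . g g e], [B → . num num b], [X → B . B B], [X → B . e] }  — shift
  I3: { [X' → X .] }  — accept
  I4: { [B → . g g e], [B → . num num b], [X → b . B g] }  — shift
  I5: { [B → g . g e] }  — shift
  I6: { [B → num . num b] }  — shift
  I7: { [B → num num . b] }  — shift
  I8: { [B → num num b .] }  — reduce
  I9: { [B → g g . e] }  — shift
  I10: { [B → g g e .] }  — reduce
  I11: { [X → b B . g] }  — shift
  I12: { [X → b B g .] }  — reduce
  I13: { [B → . g g e], [B → . num num b], [X → B B . B] }  — shift
  I14: { [X → B e .] }  — reduce
  I15: { [X → B B B .] }  — reduce

No state contains more than one complete item.

Answer: No reduce-reduce conflicts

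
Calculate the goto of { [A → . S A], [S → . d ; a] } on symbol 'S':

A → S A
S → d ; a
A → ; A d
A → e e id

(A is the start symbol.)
GOTO(I, 'S') = CLOSURE({ [A → αX.β] : [A → α.Xβ] ∈ I, X = 'S' })

Items with dot before 'S', with the dot advanced:
  [A → . S A] → [A → S . A]
Closure of the advanced items:
  [A → S . A] has the dot before A: add [A → . S A], [A → . ; A d], [A → . e e id]
  [A → . S A] has the dot before S: add [S → . d ; a]

GOTO = { [A → . ; A d], [A → . S A], [A → . e e id], [A → S . A], [S → . d ; a] }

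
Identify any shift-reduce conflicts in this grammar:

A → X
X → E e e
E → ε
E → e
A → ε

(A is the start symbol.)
Yes — I0: [A → .] vs [E → . e]

Augment with A' → A and build the canonical LR(0) collection (I0 = CLOSURE({[A' → . A]}), then GOTO on every symbol after a dot until no new states appear). It has 7 states:
  I0: { [A → . X], [A → .], [A' → . A], [E → . e], [E → .], [X → . E e e] }  — shift, 2 reduces
  I1: { [A' → A .] }  — accept
  I2: { [X → E . e e] }  — shift
  I3: { [A → X .] }  — reduce
  I4: { [E → e .] }  — reduce
  I5: { [X → E e . e] }  — shift
  I6: { [X → E e e .] }  — reduce

I0 contains reduce items [A → .], [E → .] and shift item [E → . e] — shift-reduce conflict.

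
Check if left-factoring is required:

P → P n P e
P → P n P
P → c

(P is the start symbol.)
Yes, P has productions with common prefix 'P n P'

Left-factoring is needed when two productions for the same non-terminal
share a common prefix on the right-hand side.

Productions for P:
  P → P n P e
  P → P n P
  P → c

Found common prefix 'P n P' in productions for P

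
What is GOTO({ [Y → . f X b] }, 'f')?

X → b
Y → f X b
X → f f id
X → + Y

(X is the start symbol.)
GOTO(I, 'f') = CLOSURE({ [A → αX.β] : [A → α.Xβ] ∈ I, X = 'f' })

Items with dot before 'f', with the dot advanced:
  [Y → . f X b] → [Y → f . X b]
Closure of the advanced items:
  [Y → f . X b] has the dot before X: add [X → . b], [X → . f f id], [X → . + Y]

GOTO = { [X → . + Y], [X → . b], [X → . f f id], [Y → f . X b] }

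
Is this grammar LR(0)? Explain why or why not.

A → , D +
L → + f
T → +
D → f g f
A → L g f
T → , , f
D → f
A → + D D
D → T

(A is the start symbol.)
Augment with A' → A and build the canonical LR(0) collection (I0 = CLOSURE({[A' → . A]}), then GOTO on every symbol after a dot until no new states appear). It has 20 states:
  I0: { [A → . + D D], [A → . , D +], [A → . L g f], [A' → . A], [L → . + f] }  — shift
  I1: { [A → + . D D], [D → . T], [D → . f g f], [D → . f], [L → + . f], [T → . +], [T → . , , f] }  — shift
  I2: { [A → , . D +], [D → . T], [D → . f g f], [D → . f], [T → . +], [T → . , , f] }  — shift
  I3: { [A' → A .] }  — accept
  I4: { [A → L . g f] }  — shift
  I5: { [A → L g . f] }  — shift
  I6: { [A → L g f .] }  — reduce
  I7: { [T → + .] }  — reduce
  I8: { [T → , . , f] }  — shift
  I9: { [A → , D . +] }  — shift
  I10: { [D → T .] }  — reduce
  I11: { [D → f . g f], [D → f .] }  — shift, reduce
  I12: { [D → f g . f] }  — shift
  I13: { [D → f g f .] }  — reduce
  I14: { [A → , D + .] }  — reduce
  I15: { [T → , , . f] }  — shift
  I16: { [T → , , f .] }  — reduce
  I17: { [A → + D . D], [D → . T], [D → . f g f], [D → . f], [T → . +], [T → . , , f] }  — shift
  I18: { [D → f . g f], [D → f .], [L → + f .] }  — shift, 2 reduces
  I19: { [A → + D D .] }  — reduce

Conflict in state I11:
  Shift-reduce conflict between [D → f .] and [D → f . g f]
So the grammar is NOT LR(0).

Answer: No. Shift-reduce conflict between [D → f .] and [D → f . g f]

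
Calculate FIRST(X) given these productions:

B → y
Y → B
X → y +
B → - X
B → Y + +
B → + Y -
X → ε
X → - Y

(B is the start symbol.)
To compute FIRST(X), examine every production with X on the left-hand side, reading each right-hand side left to right until a non-nullable symbol is reached.

From X → y +:
  - y is a terminal: add 'y' and stop
From X → ε:
  - ε-production, so ε ∈ FIRST(X)
From X → - Y:
  - '-' is a terminal: add '-' and stop

Collecting: FIRST(X) = { '-', 'y', ε }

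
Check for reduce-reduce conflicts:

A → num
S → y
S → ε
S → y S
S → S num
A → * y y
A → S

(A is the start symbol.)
Yes — I5: [S → .] vs [S → y .]

Augment with A' → A and build the canonical LR(0) collection (I0 = CLOSURE({[A' → . A]}), then GOTO on every symbol after a dot until no new states appear). It has 10 states:
  I0: { [A → . * y y], [A → . S], [A → . num], [A' → . A], [S → . S num], [S → . y S], [S → . y], [S → .] }  — shift, reduce
  I1: { [A → * . y y] }  — shift
  I2: { [A' → A .] }  — accept
  I3: { [A → S .], [S → S . num] }  — shift, reduce
  I4: { [A → num .] }  — reduce
  I5: { [S → . S num], [S → . y S], [S → . y], [S → .], [S → y . S], [S → y .] }  — shift, 2 reduces
  I6: { [S → S . num], [S → y S .] }  — shift, reduce
  I7: { [S → S num .] }  — reduce
  I8: { [A → * y . y] }  — shift
  I9: { [A → * y y .] }  — reduce

I5 contains complete items [S → .], [S → y .] — reduce-reduce conflict.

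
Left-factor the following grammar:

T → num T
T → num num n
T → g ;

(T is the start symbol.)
T → num T'
T' → T
T' → num n
T → g ;

Left-factoring transforms A → αβ₁ | αβ₂ into A → αA' and A' → β₁ | β₂
(α is the longest common prefix among the alternatives). Repeat until
no nonterminal has two alternatives with a common prefix.

Round 1: T has alternatives sharing prefix 'num'. Introduce T': T → num T'
  Add: T' → T
  Add: T' → num n

No remaining common prefixes — done.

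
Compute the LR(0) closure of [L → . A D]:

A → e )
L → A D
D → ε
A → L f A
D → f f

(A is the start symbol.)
To compute CLOSURE, for each item [A → α.Bβ] where B is a non-terminal, add [B → .γ] for all productions B → γ; repeat for the newly added items until nothing changes.

Start with: [L → . A D]
  [L → . A D] has the dot before A: add [A → . e )], [A → . L f A]
  [A → . L f A] has the dot before L: all L-items already present
No further items can be added.

CLOSURE = { [A → . L f A], [A → . e )], [L → . A D] }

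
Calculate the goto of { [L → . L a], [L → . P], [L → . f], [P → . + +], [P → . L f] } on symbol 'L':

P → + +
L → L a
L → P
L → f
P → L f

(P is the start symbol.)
GOTO(I, 'L') = CLOSURE({ [A → αX.β] : [A → α.Xβ] ∈ I, X = 'L' })

Items with dot before 'L', with the dot advanced:
  [L → . L a] → [L → L . a]
  [P → . L f] → [P → L . f]
Closure adds nothing (no advanced item has the dot before a non-terminal).

GOTO = { [L → L . a], [P → L . f] }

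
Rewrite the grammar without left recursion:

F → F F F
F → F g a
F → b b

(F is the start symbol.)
F → b b F'
F' → F F F'
F' → g a F'
F' → ε

F is directly left-recursive. The standard transformation for
  A → A α₁ | ... | A α_m | β₁ | ... | β_n
is
  A  → β₁ A' | ... | β_n A'
  A' → α₁ A' | ... | α_m A' | ε

F → b b becomes F → b b F'
F → F F F becomes F' → F F F'
F → F g a becomes F' → g a F'
Add F' → ε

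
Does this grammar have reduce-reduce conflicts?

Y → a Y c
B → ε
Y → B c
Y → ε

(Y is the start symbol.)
Yes — I0: [B → .] vs [Y → .]; I3: [B → .] vs [Y → .]

Augment with Y' → Y and build the canonical LR(0) collection (I0 = CLOSURE({[Y' → . Y]}), then GOTO on every symbol after a dot until no new states appear). It has 7 states:
  I0: { [B → .], [Y → . B c], [Y → . a Y c], [Y → .], [Y' → . Y] }  — shift, 2 reduces
  I1: { [Y → B . c] }  — shift
  I2: { [Y' → Y .] }  — accept
  I3: { [B → .], [Y → . B c], [Y → . a Y c], [Y → .], [Y → a . Y c] }  — shift, 2 reduces
  I4: { [Y → a Y . c] }  — shift
  I5: { [Y → a Y c .] }  — reduce
  I6: { [Y → B c .] }  — reduce

I0 contains complete items [B → .], [Y → .] — reduce-reduce conflict.
I3 contains complete items [B → .], [Y → .] — reduce-reduce conflict.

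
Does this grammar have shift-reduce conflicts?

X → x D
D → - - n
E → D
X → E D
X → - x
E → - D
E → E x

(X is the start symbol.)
No shift-reduce conflicts

Augment with X' → X and build the canonical LR(0) collection (I0 = CLOSURE({[X' → . X]}), then GOTO on every symbol after a dot until no new states appear). It has 15 states:
  I0: { [D → . - - n], [E → . - D], [E → . D], [E → . E x], [X → . - x], [X → . E D], [X → . x D], [X' → . X] }  — shift
  I1: { [D → - . - n], [D → . - - n], [E → - . D], [X → - . x] }  — shift
  I2: { [E → D .] }  — reduce
  I3: { [D → . - - n], [E → E . x], [X → E . D] }  — shift
  I4: { [X' → X .] }  — accept
  I5: { [D → . - - n], [X → x . D] }  — shift
  I6: { [D → - . - n] }  — shift
  I7: { [X → x D .] }  — reduce
  I8: { [D → - - . n] }  — shift
  I9: { [D → - - n .] }  — reduce
  I10: { [X → E D .] }  — reduce
  I11: { [E → E x .] }  — reduce
  I12: { [D → - - . n], [D → - . - n] }  — shift
  I13: { [E → - D .] }  — reduce
  I14: { [X → - x .] }  — reduce

No state contains both a complete item and a shift item.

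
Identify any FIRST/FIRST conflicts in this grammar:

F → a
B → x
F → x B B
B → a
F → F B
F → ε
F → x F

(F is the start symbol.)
A FIRST/FIRST conflict occurs when two productions N → α and N → β for the same non-terminal have FIRST(α) ∩ FIRST(β) ≠ ∅ (with ε ∈ FIRST of a nullable right-hand side, so two nullable alternatives also conflict).

FIRST sets of the non-terminals at (or reachable through a nullable prefix from) the front of some alternative:
  FIRST(F) = { 'a', 'x', ε }
  FIRST(B) = { 'a', 'x' }

Productions for F:
  F → a: FIRST = { 'a' }
  F → x B B: FIRST = { 'x' }
  F → F B: FIRST = { 'a', 'x' }
  F → ε: FIRST = { ε }
  F → x F: FIRST = { 'x' }
Productions for B:
  B → x: FIRST = { 'x' }
  B → a: FIRST = { 'a' }

Conflict for F: F → a and F → F B
  Overlap: { 'a' }
Conflict for F: F → x B B and F → F B
  Overlap: { 'x' }
Conflict for F: F → x B B and F → x F
  Overlap: { 'x' }
Conflict for F: F → F B and F → x F
  Overlap: { 'x' }

Answer: Yes. F → a / F → F B on { 'a' }; F → x B B / F → F B on { 'x' }; F → x B B / F → x F on { 'x' }; F → F B / F → x F on { 'x' }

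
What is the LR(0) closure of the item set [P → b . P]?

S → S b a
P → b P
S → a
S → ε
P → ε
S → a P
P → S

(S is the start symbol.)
To compute CLOSURE, for each item [A → α.Bβ] where B is a non-terminal, add [B → .γ] for all productions B → γ; repeat for the newly added items until nothing changes.

Start with: [P → b . P]
  [P → b . P] has the dot before P: add [P → . b P], [P → .], [P → . S]
  [P → . S] has the dot before S: add [S → . S b a], [S → . a], [S → .], [S → . a P]
No further items can be added.

CLOSURE = { [P → . S], [P → . b P], [P → .], [P → b . P], [S → . S b a], [S → . a P], [S → . a], [S → .] }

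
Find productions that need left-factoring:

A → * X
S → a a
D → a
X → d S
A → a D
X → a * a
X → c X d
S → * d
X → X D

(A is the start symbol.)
Left-factoring is needed when two productions for the same non-terminal
share a common prefix on the right-hand side.

Productions for A:
  A → * X
  A → a D
Productions for S:
  S → a a
  S → * d
Productions for X:
  X → d S
  X → a * a
  X → c X d
  X → X D

No common prefixes found.

Answer: No, left-factoring is not needed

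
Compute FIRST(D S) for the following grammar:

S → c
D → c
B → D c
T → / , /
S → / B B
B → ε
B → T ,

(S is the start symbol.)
FIRST sets of the non-terminals involved (from the grammar, by fixed-point iteration):
  FIRST(D) = { 'c' }

To compute FIRST(D S), process the symbols left to right:
Symbol D is a non-terminal. Add FIRST(D) \ {ε} = { 'c' }
D is not nullable (ε ∉ FIRST(D)), so stop here.
FIRST(D S) = { 'c' }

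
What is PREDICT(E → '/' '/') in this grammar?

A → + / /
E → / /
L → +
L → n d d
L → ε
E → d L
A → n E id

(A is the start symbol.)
PREDICT(E → '/' '/') = (FIRST(RHS) \ {ε}) ∪ (FOLLOW(E) if ε ∈ FIRST(RHS), i.e. RHS ⇒* ε)
FIRST('/' '/') = { '/' }
ε ∉ FIRST('/' '/'), so FOLLOW(E) is not added.
PREDICT(E → '/' '/') = { '/' }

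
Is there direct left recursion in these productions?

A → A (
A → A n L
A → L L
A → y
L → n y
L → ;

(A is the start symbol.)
A → A (: LEFT RECURSIVE (starts with A)
A → A n L: LEFT RECURSIVE (starts with A)
A → L L: starts with L
A → y: starts with y
L → n y: starts with n
L → ;: starts with ';'

The grammar has direct left recursion on: A.

Answer: Yes, A is left-recursive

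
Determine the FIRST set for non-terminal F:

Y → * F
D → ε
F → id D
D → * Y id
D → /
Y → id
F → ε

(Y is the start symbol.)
{ 'id', ε }

From F → id D:
  - id is a terminal: add 'id' and stop
From F → ε:
  - ε-production, so ε ∈ FIRST(F)

Collecting: FIRST(F) = { 'id', ε }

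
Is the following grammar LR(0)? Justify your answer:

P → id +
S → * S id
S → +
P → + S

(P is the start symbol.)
A grammar is LR(0) if no state in the canonical LR(0) collection has:
  - both a shift item (dot before a terminal) and a complete item (shift-reduce conflict), or
  - two or more complete items (reduce-reduce conflict; the accept item [P' → P .] counts as a complete item here).

Augment with P' → P and build the canonical LR(0) collection (I0 = CLOSURE({[P' → . P]}), then GOTO on every symbol after a dot until no new states appear). It has 10 states:
  I0: { [P → . + S], [P → . id +], [P' → . P] }  — shift
  I1: { [P → + . S], [S → . * S id], [S → . +] }  — shift
  I2: { [P' → P .] }  — accept
  I3: { [P → id . +] }  — shift
  I4: { [P → id + .] }  — reduce
  I5: { [S → * . S id], [S → . * S id], [S → . +] }  — shift
  I6: { [S → + .] }  — reduce
  I7: { [P → + S .] }  — reduce
  I8: { [S → * S . id] }  — shift
  I9: { [S → * S id .] }  — reduce

Every state is either a pure shift/goto state or contains exactly one complete item and nothing to shift — no conflicts. The grammar is LR(0).

Answer: Yes, the grammar is LR(0)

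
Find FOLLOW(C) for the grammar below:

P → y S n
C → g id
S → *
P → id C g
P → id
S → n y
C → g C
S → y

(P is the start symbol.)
{ 'g' }

In P → id C g: C is followed by g, add FIRST(g) \ {ε} = { 'g' }
In C → g C: C is at the end; this adds FOLLOW(C) to itself — nothing new

Taking the union: FOLLOW(C) = { 'g' }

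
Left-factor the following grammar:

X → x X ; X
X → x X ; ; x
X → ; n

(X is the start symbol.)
X → x X ; X'
X' → X
X' → ; x
X → ; n

Left-factoring transforms A → αβ₁ | αβ₂ into A → αA' and A' → β₁ | β₂
(α is the longest common prefix among the alternatives). Repeat until
no nonterminal has two alternatives with a common prefix.

Round 1: X has alternatives sharing prefix 'x X ;'. Introduce X': X → x X ; X'
  Add: X' → X
  Add: X' → ; x

No remaining common prefixes — done.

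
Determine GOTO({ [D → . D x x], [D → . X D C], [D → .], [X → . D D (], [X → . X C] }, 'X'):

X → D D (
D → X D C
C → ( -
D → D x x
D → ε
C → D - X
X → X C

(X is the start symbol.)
{ [C → . ( -], [C → . D - X], [D → . D x x], [D → . X D C], [D → .], [D → X . D C], [X → . D D (], [X → . X C], [X → X . C] }

GOTO(I, 'X') = CLOSURE({ [A → αX.β] : [A → α.Xβ] ∈ I, X = 'X' })

Items with dot before 'X', with the dot advanced:
  [D → . X D C] → [D → X . D C]
  [X → . X C] → [X → X . C]
Closure of the advanced items:
  [D → X . D C] has the dot before D: add [D → . X D C], [D → . D x x], [D → .]
  [X → X . C] has the dot before C: add [C → . ( -], [C → . D - X]
  [D → . X D C] has the dot before X: add [X → . D D (], [X → . X C]

GOTO = { [C → . ( -], [C → . D - X], [D → . D x x], [D → . X D C], [D → .], [D → X . D C], [X → . D D (], [X → . X C], [X → X . C] }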